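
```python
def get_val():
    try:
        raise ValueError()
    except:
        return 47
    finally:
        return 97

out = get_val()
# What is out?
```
97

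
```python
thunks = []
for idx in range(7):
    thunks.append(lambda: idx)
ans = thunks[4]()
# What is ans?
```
6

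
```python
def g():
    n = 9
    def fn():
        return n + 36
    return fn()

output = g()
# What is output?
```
45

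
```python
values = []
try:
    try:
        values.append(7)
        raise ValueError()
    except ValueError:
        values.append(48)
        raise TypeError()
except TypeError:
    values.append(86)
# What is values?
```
[7, 48, 86]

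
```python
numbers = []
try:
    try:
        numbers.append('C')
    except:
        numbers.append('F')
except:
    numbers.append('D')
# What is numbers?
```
['C']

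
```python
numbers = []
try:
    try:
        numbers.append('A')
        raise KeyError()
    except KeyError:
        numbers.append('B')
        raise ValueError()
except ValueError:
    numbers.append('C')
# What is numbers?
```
['A', 'B', 'C']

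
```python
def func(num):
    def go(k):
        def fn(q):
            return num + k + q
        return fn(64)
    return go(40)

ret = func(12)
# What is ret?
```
116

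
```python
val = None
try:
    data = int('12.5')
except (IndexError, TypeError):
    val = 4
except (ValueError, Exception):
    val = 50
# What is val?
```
50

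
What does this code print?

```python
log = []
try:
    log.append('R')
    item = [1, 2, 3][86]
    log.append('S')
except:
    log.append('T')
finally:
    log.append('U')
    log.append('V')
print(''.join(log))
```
RTUV

Code before exception runs, then except, then all of finally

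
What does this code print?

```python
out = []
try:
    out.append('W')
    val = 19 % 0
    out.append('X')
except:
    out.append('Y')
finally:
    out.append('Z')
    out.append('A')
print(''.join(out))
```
WYZA

Code before exception runs, then except, then all of finally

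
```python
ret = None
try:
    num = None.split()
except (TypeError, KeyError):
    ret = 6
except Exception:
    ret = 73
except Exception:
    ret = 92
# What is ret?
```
73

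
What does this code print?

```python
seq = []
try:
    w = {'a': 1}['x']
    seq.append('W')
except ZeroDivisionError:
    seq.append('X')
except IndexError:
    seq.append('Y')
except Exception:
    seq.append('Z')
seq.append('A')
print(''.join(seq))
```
ZA

KeyError not specifically caught, falls to Exception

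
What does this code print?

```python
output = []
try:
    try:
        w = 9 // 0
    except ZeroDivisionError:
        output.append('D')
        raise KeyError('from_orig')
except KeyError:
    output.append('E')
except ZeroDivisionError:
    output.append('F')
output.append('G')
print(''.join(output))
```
DEG

KeyError raised and caught, original ZeroDivisionError not re-raised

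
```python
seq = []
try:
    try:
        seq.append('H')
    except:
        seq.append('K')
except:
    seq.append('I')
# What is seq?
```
['H']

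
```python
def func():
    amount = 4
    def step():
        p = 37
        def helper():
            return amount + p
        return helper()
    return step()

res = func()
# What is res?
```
41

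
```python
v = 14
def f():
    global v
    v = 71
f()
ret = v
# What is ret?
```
71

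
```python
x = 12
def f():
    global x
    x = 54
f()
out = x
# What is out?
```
54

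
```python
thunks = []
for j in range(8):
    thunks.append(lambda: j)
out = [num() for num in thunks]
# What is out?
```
[7, 7, 7, 7, 7, 7, 7, 7]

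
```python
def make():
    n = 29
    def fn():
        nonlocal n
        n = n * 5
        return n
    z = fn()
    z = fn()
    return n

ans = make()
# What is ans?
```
725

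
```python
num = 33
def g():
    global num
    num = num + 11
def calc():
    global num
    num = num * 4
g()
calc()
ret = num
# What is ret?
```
176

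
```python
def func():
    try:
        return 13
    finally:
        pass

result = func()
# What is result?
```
13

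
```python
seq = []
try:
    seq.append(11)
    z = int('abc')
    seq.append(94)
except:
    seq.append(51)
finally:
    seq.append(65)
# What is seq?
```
[11, 51, 65]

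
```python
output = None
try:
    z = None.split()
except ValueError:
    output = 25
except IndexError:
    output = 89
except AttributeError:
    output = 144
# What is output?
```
144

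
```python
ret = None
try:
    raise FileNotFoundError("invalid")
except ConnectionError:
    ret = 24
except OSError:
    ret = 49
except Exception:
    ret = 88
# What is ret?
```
49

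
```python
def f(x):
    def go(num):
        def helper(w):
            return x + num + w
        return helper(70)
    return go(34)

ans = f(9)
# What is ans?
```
113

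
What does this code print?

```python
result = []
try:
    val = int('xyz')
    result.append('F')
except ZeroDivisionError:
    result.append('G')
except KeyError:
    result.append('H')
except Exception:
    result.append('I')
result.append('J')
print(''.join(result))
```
IJ

ValueError not specifically caught, falls to Exception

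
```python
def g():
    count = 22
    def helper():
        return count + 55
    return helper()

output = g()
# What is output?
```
77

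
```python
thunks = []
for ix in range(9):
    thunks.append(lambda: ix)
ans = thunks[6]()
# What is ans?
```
8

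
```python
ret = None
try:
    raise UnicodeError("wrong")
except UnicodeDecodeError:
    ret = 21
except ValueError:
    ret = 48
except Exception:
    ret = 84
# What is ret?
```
48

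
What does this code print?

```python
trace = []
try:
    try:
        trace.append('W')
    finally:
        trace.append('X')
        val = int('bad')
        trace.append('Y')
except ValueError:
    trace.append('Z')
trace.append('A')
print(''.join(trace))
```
WXZA

Exception in inner finally caught by outer except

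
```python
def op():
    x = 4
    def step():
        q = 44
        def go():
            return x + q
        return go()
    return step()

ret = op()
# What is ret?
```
48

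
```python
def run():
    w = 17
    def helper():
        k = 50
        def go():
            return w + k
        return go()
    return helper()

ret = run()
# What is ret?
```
67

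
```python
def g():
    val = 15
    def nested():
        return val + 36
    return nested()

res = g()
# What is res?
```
51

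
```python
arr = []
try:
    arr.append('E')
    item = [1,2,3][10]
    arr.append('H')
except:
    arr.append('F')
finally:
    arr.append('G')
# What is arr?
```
['E', 'F', 'G']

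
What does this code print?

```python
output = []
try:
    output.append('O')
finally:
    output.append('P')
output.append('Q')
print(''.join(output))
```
OPQ

try/finally without except, no exception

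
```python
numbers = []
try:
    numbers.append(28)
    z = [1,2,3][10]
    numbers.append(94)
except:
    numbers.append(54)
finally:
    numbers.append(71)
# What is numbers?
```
[28, 54, 71]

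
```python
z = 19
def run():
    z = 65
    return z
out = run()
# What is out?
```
65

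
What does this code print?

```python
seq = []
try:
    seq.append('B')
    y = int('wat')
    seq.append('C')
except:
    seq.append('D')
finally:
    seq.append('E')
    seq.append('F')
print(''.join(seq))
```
BDEF

Code before exception runs, then except, then all of finally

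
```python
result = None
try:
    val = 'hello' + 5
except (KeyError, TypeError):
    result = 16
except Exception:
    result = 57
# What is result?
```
16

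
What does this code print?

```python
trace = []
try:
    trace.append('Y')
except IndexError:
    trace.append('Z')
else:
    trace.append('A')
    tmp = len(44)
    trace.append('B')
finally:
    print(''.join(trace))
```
YA

Try succeeds, else appends 'A', TypeError in else is uncaught, finally prints before exception propagates ('B' never appended)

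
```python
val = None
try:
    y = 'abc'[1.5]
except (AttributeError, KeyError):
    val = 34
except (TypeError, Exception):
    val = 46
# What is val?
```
46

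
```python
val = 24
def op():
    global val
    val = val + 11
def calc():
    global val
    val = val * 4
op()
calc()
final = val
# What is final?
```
140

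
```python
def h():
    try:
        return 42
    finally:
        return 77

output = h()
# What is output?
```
77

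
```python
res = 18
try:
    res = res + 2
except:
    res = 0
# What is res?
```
20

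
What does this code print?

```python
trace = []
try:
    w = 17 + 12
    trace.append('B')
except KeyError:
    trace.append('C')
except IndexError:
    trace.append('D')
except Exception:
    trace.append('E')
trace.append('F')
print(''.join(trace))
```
BF

No exception, try block completes normally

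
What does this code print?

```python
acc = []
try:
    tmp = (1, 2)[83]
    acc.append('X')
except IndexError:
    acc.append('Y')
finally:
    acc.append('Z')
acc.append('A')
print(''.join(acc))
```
YZA

finally always runs, even after exception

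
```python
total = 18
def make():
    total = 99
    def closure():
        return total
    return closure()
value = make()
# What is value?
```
99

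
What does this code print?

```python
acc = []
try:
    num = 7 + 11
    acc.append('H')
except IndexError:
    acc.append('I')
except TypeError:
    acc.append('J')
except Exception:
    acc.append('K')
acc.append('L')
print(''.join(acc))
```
HL

No exception, try block completes normally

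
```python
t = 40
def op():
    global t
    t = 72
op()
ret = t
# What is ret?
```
72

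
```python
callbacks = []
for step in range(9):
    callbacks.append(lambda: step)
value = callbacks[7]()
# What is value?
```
8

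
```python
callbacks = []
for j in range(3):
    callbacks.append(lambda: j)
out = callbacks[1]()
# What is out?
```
2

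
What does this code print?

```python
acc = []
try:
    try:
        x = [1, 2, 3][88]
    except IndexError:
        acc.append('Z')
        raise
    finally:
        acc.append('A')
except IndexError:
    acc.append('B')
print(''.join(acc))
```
ZAB

finally runs before re-raised exception propagates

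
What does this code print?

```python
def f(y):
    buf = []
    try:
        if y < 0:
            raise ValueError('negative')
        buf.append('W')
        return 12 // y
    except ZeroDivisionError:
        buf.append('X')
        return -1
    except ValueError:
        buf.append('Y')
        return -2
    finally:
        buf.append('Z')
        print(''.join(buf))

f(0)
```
WXZ

y=0 causes ZeroDivisionError, caught, finally prints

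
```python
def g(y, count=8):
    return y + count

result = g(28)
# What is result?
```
36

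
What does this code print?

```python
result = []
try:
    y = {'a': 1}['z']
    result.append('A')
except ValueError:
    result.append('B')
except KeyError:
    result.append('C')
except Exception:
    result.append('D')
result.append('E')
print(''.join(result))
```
CE

KeyError matches before generic Exception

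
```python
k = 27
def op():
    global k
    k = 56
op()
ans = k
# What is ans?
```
56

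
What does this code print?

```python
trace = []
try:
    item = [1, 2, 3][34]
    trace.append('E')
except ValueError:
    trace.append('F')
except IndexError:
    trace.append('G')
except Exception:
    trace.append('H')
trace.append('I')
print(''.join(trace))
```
GI

IndexError matches before generic Exception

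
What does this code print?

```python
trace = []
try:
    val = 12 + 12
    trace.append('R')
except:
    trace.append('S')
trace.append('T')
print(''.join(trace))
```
RT

No exception, try block completes normally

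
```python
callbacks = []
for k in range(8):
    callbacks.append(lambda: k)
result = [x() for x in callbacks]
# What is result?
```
[7, 7, 7, 7, 7, 7, 7, 7]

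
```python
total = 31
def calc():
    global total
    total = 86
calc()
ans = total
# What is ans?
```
86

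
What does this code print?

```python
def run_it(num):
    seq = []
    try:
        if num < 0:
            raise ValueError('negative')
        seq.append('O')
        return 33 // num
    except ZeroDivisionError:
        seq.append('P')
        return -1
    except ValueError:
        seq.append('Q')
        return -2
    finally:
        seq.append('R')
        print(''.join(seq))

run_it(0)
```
OPR

num=0 causes ZeroDivisionError, caught, finally prints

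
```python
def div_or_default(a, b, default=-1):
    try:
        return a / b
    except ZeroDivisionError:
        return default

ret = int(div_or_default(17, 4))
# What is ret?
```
4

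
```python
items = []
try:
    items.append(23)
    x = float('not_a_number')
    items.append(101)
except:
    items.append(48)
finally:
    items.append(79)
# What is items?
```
[23, 48, 79]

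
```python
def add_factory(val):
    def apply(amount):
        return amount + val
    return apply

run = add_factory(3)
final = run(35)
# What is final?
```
38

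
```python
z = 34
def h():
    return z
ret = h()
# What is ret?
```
34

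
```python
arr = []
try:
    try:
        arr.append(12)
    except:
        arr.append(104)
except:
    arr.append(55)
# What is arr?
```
[12]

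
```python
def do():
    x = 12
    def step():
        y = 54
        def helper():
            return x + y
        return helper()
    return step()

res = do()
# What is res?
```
66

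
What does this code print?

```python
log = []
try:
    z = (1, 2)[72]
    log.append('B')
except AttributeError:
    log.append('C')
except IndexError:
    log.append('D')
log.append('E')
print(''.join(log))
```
DE

IndexError is caught by its specific handler, not AttributeError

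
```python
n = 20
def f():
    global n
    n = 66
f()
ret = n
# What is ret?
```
66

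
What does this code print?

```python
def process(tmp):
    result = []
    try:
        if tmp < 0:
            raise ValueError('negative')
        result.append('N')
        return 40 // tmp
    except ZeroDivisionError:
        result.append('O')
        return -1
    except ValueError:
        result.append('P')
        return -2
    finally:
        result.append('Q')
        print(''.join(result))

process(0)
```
NOQ

tmp=0 causes ZeroDivisionError, caught, finally prints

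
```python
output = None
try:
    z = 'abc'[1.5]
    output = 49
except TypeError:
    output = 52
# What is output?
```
52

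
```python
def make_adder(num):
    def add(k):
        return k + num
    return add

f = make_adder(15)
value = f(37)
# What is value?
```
52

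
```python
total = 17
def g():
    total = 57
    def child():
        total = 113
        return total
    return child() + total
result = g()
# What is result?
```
170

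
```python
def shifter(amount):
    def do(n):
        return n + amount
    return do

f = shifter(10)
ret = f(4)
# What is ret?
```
14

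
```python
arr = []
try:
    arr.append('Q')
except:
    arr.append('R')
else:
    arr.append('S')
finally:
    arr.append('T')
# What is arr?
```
['Q', 'S', 'T']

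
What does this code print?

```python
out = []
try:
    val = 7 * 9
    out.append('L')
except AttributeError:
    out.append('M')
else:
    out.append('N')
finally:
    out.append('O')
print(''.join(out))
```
LNO

else runs before finally when no exception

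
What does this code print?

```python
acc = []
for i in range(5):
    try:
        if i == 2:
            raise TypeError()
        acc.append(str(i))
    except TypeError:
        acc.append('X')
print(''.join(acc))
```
01X34

Exception on i=2 caught, loop continues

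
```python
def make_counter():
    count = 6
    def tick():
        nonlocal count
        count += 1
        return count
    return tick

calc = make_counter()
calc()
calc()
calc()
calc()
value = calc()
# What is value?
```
11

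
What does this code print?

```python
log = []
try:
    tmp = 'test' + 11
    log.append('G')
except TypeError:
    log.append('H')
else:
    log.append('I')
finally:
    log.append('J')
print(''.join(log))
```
HJ

Exception: except runs, else skipped, finally runs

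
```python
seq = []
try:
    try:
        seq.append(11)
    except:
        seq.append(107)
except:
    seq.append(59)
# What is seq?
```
[11]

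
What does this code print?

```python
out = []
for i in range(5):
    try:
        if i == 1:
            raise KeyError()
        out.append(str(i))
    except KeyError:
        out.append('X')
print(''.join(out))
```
0X234

Exception on i=1 caught, loop continues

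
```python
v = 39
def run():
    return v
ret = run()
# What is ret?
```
39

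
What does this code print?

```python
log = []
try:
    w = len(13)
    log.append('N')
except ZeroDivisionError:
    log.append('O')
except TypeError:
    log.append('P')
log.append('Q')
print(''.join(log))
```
PQ

TypeError is caught by its specific handler, not ZeroDivisionError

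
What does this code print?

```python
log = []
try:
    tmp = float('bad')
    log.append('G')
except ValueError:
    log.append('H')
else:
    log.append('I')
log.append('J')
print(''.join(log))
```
HJ

else block skipped when exception is caught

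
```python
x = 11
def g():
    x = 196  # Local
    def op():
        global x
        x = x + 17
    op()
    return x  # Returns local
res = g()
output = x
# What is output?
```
28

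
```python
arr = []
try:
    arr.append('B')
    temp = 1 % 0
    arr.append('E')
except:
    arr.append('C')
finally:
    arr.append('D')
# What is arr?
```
['B', 'C', 'D']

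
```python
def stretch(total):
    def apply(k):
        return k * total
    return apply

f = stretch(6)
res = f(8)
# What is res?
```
48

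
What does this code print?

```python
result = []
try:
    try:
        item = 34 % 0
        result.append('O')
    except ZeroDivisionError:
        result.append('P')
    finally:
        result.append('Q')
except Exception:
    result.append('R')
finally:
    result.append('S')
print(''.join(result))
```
PQS

Both finally blocks run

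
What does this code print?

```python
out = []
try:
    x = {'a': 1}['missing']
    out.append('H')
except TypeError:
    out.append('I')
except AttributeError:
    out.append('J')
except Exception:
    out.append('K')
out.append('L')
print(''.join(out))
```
KL

KeyError not specifically caught, falls to Exception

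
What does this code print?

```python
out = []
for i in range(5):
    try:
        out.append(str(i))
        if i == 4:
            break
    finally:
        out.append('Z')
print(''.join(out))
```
0Z1Z2Z3Z4Z

finally runs even when breaking out of loop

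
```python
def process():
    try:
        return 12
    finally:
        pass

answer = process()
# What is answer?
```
12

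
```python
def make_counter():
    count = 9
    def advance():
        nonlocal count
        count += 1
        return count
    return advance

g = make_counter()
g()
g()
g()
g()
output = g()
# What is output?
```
14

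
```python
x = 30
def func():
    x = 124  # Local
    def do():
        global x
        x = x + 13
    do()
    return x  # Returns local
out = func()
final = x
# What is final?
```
43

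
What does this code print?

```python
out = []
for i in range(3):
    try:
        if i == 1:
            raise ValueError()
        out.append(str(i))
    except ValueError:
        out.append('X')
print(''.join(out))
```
0X2

Exception on i=1 caught, loop continues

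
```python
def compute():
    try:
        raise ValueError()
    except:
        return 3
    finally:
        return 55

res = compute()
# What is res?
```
55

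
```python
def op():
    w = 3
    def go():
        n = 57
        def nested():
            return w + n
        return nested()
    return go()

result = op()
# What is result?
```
60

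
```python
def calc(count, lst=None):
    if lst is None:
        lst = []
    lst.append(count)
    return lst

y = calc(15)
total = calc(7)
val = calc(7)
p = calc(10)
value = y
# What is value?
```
[15]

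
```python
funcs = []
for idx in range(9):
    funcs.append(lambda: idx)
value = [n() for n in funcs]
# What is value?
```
[8, 8, 8, 8, 8, 8, 8, 8, 8]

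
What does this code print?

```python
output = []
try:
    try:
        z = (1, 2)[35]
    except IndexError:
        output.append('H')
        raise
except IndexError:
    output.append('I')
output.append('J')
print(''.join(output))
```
HIJ

raise without argument re-raises current exception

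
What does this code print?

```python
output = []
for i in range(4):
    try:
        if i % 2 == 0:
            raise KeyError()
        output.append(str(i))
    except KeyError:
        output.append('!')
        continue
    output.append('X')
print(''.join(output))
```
!1X!3X

continue in except skips rest of loop body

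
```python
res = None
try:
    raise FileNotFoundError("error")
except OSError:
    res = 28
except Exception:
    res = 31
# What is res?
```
28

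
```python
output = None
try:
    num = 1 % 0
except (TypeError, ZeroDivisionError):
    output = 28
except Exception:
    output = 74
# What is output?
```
28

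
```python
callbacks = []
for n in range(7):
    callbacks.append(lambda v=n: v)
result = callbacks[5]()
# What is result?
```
5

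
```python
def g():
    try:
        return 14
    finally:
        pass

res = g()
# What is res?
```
14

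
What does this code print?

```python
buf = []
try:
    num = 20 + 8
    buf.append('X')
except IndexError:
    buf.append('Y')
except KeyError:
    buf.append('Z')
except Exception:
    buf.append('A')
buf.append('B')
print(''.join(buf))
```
XB

No exception, try block completes normally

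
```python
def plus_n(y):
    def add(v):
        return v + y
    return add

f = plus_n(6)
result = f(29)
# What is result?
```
35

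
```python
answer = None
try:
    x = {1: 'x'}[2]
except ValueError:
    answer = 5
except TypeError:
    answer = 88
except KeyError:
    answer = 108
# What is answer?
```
108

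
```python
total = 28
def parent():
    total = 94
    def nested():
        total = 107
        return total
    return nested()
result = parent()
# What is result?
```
107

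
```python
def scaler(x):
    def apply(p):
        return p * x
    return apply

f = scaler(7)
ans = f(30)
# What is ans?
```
210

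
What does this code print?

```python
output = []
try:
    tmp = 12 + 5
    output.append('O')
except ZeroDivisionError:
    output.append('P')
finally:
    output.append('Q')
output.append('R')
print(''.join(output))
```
OQR

finally runs after normal execution too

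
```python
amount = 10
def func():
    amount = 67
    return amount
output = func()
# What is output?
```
67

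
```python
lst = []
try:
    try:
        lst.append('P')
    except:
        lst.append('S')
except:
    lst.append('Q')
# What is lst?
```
['P']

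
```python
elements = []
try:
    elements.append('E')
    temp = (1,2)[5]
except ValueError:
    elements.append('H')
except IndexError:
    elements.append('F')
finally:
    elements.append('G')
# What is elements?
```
['E', 'F', 'G']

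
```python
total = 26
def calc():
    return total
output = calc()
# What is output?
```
26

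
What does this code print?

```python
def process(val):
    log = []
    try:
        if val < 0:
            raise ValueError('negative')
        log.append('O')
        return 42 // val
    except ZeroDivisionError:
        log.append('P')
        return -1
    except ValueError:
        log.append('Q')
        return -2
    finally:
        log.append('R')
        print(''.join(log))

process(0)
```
OPR

val=0 causes ZeroDivisionError, caught, finally prints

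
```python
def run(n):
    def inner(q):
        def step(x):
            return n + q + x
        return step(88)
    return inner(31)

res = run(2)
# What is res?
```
121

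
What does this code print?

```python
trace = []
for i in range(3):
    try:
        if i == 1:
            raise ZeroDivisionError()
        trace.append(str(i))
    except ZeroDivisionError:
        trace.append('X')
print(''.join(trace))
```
0X2

Exception on i=1 caught, loop continues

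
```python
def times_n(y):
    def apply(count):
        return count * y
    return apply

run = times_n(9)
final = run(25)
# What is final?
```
225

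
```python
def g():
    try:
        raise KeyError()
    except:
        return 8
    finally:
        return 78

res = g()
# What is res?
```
78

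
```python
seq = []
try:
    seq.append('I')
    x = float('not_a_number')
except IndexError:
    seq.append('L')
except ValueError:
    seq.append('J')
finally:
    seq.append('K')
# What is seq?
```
['I', 'J', 'K']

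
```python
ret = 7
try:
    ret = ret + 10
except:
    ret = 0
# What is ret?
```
17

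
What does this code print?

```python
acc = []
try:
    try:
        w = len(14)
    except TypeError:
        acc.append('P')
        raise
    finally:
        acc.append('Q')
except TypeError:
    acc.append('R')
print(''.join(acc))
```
PQR

finally runs before re-raised exception propagates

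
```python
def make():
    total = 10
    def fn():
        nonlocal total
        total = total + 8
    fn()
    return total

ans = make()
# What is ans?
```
18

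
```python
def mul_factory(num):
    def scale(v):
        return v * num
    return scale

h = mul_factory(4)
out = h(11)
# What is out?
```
44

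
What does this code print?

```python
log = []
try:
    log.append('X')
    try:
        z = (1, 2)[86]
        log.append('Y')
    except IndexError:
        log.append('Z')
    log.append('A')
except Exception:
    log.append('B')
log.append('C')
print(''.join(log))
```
XZAC

Inner exception caught by inner handler, outer continues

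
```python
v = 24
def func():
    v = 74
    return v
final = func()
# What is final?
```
74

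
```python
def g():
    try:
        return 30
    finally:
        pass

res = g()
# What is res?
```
30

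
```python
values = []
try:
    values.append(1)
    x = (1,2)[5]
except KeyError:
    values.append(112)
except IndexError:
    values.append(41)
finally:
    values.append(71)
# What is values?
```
[1, 41, 71]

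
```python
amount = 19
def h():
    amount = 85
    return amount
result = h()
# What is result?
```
85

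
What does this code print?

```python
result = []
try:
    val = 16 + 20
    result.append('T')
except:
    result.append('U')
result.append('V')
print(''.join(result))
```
TV

No exception, try block completes normally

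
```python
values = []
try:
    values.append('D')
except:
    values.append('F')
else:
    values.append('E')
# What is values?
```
['D', 'E']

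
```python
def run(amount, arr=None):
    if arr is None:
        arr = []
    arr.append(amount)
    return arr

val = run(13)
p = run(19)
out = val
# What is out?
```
[13]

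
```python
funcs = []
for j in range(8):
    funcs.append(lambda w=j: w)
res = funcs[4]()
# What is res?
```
4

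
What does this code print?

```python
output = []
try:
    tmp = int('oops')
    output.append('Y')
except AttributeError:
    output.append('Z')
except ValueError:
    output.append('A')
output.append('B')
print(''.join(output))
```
AB

ValueError is caught by its specific handler, not AttributeError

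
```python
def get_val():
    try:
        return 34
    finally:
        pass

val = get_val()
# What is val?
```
34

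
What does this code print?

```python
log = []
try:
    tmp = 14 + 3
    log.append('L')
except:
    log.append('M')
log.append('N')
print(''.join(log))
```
LN

No exception, try block completes normally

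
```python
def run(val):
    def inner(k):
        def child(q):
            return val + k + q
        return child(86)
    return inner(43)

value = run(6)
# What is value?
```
135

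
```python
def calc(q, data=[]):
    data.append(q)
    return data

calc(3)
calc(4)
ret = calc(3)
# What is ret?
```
[3, 4, 3]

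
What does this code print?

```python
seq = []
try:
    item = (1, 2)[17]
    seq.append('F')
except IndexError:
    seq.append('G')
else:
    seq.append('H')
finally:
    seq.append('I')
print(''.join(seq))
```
GI

Exception: except runs, else skipped, finally runs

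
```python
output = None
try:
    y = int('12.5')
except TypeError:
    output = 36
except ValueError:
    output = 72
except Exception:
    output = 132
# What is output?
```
72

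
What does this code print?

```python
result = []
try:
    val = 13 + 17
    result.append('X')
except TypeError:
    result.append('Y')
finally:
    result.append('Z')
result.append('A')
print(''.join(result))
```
XZA

finally runs after normal execution too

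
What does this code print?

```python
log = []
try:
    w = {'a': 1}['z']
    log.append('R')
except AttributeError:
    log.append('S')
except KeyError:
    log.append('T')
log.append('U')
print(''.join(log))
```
TU

KeyError is caught by its specific handler, not AttributeError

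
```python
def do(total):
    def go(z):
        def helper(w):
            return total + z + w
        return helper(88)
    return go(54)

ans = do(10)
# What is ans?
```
152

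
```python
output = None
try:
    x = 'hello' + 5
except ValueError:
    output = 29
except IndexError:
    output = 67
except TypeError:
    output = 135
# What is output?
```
135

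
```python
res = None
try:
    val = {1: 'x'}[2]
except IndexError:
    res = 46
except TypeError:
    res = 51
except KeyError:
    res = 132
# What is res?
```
132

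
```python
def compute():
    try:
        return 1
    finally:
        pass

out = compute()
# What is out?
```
1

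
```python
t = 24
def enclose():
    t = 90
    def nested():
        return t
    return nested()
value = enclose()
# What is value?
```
90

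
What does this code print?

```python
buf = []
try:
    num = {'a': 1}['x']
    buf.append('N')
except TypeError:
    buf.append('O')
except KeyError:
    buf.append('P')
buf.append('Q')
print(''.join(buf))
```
PQ

KeyError is caught by its specific handler, not TypeError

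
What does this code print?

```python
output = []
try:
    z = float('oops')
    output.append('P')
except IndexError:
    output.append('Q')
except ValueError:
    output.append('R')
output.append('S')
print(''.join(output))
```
RS

ValueError is caught by its specific handler, not IndexError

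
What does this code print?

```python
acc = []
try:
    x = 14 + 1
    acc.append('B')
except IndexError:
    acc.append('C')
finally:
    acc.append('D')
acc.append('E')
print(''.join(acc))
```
BDE

finally runs after normal execution too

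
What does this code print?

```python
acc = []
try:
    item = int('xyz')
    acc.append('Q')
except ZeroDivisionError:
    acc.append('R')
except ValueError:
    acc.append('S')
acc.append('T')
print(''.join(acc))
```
ST

ValueError is caught by its specific handler, not ZeroDivisionError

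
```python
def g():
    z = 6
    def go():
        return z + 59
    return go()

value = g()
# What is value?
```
65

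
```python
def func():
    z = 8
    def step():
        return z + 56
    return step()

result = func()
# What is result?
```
64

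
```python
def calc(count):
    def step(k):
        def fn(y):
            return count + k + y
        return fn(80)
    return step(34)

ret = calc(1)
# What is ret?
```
115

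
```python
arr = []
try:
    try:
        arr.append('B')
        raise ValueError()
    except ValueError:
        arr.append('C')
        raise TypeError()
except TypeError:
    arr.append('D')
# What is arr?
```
['B', 'C', 'D']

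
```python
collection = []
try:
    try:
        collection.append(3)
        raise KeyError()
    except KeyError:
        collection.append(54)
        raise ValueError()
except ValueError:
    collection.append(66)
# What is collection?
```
[3, 54, 66]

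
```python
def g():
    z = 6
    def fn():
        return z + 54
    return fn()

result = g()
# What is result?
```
60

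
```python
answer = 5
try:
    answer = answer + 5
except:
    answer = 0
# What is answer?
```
10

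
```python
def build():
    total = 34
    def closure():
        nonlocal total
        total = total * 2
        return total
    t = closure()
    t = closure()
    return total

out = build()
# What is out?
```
136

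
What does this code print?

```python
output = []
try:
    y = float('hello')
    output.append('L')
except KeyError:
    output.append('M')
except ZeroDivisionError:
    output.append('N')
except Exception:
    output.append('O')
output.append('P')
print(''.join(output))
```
OP

ValueError not specifically caught, falls to Exception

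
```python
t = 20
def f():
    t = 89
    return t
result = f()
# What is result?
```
89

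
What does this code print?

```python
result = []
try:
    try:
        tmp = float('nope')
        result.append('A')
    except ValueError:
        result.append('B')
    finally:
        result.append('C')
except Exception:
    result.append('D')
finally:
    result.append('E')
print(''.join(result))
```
BCE

Both finally blocks run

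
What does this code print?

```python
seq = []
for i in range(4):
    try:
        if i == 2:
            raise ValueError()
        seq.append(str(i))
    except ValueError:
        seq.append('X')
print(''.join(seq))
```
01X3

Exception on i=2 caught, loop continues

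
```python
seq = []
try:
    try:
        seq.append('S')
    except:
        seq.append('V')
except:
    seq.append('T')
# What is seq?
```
['S']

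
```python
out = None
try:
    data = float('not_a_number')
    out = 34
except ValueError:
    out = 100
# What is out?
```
100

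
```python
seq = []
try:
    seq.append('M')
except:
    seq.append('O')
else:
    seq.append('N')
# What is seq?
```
['M', 'N']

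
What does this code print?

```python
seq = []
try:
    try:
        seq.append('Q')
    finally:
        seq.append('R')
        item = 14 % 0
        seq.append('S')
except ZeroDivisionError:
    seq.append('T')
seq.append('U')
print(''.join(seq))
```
QRTU

Exception in inner finally caught by outer except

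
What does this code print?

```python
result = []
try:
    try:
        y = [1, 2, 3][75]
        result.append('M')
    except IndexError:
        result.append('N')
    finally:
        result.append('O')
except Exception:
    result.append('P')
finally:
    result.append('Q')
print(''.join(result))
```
NOQ

Both finally blocks run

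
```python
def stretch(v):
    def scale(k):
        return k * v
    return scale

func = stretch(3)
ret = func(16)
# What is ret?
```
48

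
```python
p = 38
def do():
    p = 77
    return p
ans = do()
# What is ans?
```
77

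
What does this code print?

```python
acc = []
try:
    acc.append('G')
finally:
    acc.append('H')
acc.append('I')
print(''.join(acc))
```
GHI

try/finally without except, no exception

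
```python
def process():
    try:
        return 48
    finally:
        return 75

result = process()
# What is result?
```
75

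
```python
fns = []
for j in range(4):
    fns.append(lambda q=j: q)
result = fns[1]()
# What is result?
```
1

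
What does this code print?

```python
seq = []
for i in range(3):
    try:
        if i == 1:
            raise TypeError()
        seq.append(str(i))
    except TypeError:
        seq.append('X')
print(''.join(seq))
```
0X2

Exception on i=1 caught, loop continues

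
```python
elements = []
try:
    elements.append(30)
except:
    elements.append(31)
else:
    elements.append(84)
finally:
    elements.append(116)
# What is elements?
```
[30, 84, 116]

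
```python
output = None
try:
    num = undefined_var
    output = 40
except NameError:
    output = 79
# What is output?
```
79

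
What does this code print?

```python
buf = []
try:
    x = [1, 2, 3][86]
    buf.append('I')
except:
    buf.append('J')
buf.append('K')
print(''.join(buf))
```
JK

Exception raised in try, caught by bare except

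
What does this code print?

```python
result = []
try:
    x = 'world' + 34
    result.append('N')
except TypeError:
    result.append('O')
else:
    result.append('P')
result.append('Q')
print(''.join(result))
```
OQ

else block skipped when exception is caught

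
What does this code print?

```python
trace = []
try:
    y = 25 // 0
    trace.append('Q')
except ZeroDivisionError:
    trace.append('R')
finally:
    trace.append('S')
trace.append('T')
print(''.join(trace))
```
RST

finally always runs, even after exception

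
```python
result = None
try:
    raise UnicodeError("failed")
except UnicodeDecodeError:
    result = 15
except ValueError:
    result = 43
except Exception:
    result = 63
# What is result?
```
43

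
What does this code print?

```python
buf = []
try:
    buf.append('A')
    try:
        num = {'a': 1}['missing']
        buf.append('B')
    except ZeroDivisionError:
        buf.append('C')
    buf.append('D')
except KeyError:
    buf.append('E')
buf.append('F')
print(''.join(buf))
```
AEF

Inner handler doesn't match, propagates to outer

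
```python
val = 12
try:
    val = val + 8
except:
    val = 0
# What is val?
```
20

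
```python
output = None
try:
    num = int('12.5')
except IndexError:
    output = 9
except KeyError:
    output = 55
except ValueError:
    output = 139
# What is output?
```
139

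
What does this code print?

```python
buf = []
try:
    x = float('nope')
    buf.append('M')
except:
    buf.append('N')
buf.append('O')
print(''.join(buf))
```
NO

Exception raised in try, caught by bare except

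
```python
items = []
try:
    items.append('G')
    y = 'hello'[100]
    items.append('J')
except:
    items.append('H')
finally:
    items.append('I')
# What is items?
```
['G', 'H', 'I']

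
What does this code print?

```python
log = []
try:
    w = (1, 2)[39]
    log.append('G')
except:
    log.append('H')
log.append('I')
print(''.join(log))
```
HI

Exception raised in try, caught by bare except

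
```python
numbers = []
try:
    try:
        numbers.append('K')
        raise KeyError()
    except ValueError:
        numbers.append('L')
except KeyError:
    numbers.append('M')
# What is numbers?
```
['K', 'M']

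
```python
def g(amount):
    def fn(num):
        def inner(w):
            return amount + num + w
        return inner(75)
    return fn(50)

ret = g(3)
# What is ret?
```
128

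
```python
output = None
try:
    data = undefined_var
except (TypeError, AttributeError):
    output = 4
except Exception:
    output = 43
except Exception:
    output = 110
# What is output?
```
43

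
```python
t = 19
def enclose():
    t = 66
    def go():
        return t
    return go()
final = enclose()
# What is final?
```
66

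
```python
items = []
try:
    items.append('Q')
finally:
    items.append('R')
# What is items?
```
['Q', 'R']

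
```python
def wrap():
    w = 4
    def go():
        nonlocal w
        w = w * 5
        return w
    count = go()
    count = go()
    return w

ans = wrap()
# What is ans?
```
100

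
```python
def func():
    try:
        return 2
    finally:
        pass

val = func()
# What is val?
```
2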